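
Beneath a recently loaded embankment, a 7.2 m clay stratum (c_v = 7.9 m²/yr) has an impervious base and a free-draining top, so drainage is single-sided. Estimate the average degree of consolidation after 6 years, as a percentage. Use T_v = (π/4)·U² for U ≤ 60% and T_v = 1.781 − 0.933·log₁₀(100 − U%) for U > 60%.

U ≈ 91.5 %

Drainage path length: H_d = H = 7.2 m (single drainage).
T_v = c_v·t/H_d² = 7.9×6/7.2² = 0.91435.
T_v = 0.91435 corresponds to the U > 60% branch:
U = 1 − 10^((1.781 − T_v)/0.933)/100 = 0.9151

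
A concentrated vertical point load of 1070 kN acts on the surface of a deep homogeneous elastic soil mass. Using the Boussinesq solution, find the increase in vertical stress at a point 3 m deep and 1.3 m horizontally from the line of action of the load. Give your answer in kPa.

Boussinesq vertical stress below a point load on an elastic half-space:
Δσ_z = 3P/(2πz²) · [1 + (r/z)²]^(−5/2)
r/z = 1.3/3 = 0.43333; [1+(r/z)²]^(−5/2) = 0.65037.
Δσ_z = 3×1070/(2π×3²) × 0.65037 = 56.765 × 0.65037 = 36.92 kPa

Δσ_z ≈ 36.9 kPa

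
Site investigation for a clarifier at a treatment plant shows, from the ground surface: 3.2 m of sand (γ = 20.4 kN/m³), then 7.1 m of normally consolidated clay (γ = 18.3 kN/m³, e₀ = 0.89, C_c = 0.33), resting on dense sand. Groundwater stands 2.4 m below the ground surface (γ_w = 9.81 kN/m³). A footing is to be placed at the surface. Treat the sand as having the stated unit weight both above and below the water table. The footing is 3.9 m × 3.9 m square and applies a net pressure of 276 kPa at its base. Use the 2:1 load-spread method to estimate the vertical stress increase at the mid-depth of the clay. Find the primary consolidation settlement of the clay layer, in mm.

S_c ≈ 190 mm

Mid-depth of clay below the ground surface: z = 3.2 + 7.1/2 = 6.75 m.
Total vertical stress at mid-clay: σ_v = 20.4×3.2 + 18.3×3.55 = 130.25 kPa.
Pore pressure: u = 9.81×(6.75 − 2.4) = 42.673 kPa.
Initial effective stress: σ'_0 = σ_v − u = 130.25 − 42.673 = 87.577 kPa.
Stress increase at mid-clay by the 2:1 spreading method:
Δσ = qBL/((B+z)(L+z)) = 276×3.9×3.9/((3.9+6.75)(3.9+6.75)) = 37.012 kPa
Final effective stress: σ'_f = σ'_0 + Δσ = 87.577 + 37.012 = 124.59 kPa.
Normally consolidated clay, so the full stress increment lies on the virgin compression line:
S_c = C_c·H/(1+e₀)·log₁₀(σ'_f/σ'_0) = 0.33×7.1/(1+0.89)×log₁₀(124.59/87.577)
    = 1.2397 × 0.15309 = 0.1898 m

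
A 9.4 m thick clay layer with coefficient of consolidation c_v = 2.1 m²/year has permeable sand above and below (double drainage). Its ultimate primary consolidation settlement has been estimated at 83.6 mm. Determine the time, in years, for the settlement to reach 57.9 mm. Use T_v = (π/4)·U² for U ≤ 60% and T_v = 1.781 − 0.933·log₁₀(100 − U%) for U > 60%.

Drainage path length: H_d = H/2 = 4.7 m (double drainage).
U = S(t)/S_ult = 57.9/83.6 = 0.6926.
U > 60%: T_v = 1.781 − 0.933·log₁₀(100 − 69.258) = 0.39295.
t = T_v·H_d²/c_v = 0.39295×4.7²/2.1 = 4.133 years.

t ≈ 4.13 years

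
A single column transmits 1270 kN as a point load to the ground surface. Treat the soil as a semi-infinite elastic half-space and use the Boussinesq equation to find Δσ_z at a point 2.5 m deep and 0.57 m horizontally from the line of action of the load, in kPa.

Boussinesq vertical stress below a point load on an elastic half-space:
Δσ_z = 3P/(2πz²) · [1 + (r/z)²]^(−5/2)
r/z = 0.57/2.5 = 0.228; [1+(r/z)²]^(−5/2) = 0.881.
Δσ_z = 3×1270/(2π×2.5²) × 0.881 = 97.021 × 0.881 = 85.48 kPa

Δσ_z ≈ 85.5 kPa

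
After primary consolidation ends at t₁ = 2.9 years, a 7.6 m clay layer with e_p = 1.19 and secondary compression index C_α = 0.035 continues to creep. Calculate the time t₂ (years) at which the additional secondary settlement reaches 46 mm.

S_s = C_α·H/(1+e_p)·log₁₀(t₂/t₁) ⇒ log₁₀(t₂/t₁) = S_s·(1+e_p)/(C_α·H).
log₁₀(t₂/t₁) = 0.046 × (1+1.19) / (0.035×7.6) = 0.3787
t₂ = t₁ × 10^0.3787 = 2.9 × 2.392 = 6.936 years

t₂ ≈ 6.94 years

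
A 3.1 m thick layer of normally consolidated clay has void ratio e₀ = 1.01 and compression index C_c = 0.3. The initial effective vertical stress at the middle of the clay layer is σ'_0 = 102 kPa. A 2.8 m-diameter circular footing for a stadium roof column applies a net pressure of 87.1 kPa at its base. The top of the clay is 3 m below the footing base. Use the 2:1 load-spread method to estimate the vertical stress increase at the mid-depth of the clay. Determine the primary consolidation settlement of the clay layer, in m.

S_c ≈ 0.0235 m

Mid-depth of clay below the footing base: z = 3 + 3.1/2 = 4.55 m.
Stress increase at mid-clay by the 2:1 spreading method:
Δσ ≈ qD²/(D+z)² = 87.1×2.8²/(2.8+4.55)² = 12.64 kPa
Final effective stress: σ'_f = σ'_0 + Δσ = 102 + 12.64 = 114.64 kPa.
Normally consolidated clay, so the full stress increment lies on the virgin compression line:
S_c = C_c·H/(1+e₀)·log₁₀(σ'_f/σ'_0) = 0.3×3.1/(1+1.01)×log₁₀(114.64/102)
    = 0.46269 × 0.050736 = 0.02348 m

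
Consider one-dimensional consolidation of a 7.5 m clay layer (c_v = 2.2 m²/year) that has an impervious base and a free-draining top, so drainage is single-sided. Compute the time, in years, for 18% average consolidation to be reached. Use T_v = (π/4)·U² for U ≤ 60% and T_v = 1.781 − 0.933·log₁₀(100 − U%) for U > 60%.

Drainage path length: H_d = H = 7.5 m (single drainage).
U ≤ 60%: T_v = (π/4)·U² = (π/4)×0.18² = 0.025447.
t = T_v·H_d²/c_v = 0.025447×7.5²/2.2 = 0.6506 years.

t ≈ 0.651 years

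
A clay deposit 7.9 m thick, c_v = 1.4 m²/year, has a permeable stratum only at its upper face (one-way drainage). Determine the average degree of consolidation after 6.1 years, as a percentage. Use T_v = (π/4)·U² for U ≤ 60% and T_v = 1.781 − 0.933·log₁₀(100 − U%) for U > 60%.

Drainage path length: H_d = H = 7.9 m (single drainage).
T_v = c_v·t/H_d² = 1.4×6.1/7.9² = 0.13684.
T_v = 0.13684 corresponds to the U ≤ 60% branch:
U = √(4T_v/π) = 0.4174

U ≈ 41.7 %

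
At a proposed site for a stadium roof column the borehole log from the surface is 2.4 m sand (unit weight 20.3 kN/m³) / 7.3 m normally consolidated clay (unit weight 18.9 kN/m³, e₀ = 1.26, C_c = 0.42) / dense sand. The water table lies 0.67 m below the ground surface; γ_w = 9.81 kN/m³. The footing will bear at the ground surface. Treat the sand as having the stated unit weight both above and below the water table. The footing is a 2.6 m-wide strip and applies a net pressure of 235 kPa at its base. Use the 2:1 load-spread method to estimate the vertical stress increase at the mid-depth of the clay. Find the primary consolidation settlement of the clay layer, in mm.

Mid-depth of clay below the ground surface: z = 2.4 + 7.3/2 = 6.05 m.
Total vertical stress at mid-clay: σ_v = 20.3×2.4 + 18.9×3.65 = 117.7 kPa.
Pore pressure: u = 9.81×(6.05 − 0.67) = 52.778 kPa.
Initial effective stress: σ'_0 = σ_v − u = 117.7 − 52.778 = 64.922 kPa.
Stress increase at mid-clay by the 2:1 spreading method:
Δσ = qB/(B+z) = 235×2.6/(2.6+6.05) = 70.636 kPa
Final effective stress: σ'_f = σ'_0 + Δσ = 64.922 + 70.636 = 135.56 kPa.
Normally consolidated clay, so the full stress increment lies on the virgin compression line:
S_c = C_c·H/(1+e₀)·log₁₀(σ'_f/σ'_0) = 0.42×7.3/(1+1.26)×log₁₀(135.56/64.922)
    = 1.3566 × 0.31974 = 0.4338 m

S_c ≈ 434 mm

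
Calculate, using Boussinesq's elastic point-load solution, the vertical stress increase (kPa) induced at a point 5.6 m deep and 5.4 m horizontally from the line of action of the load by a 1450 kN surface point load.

Δσ_z ≈ 4.27 kPa

Boussinesq vertical stress below a point load on an elastic half-space:
Δσ_z = 3P/(2πz²) · [1 + (r/z)²]^(−5/2)
r/z = 5.4/5.6 = 0.96429; [1+(r/z)²]^(−5/2) = 0.19328.
Δσ_z = 3×1450/(2π×5.6²) × 0.19328 = 22.077 × 0.19328 = 4.267 kPa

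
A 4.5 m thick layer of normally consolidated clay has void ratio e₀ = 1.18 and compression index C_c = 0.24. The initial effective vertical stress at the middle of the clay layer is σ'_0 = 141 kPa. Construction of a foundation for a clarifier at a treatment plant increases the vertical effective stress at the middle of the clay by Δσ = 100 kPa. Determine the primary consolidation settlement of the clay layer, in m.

S_c ≈ 0.115 m

Final effective stress: σ'_f = σ'_0 + Δσ = 141 + 100 = 241 kPa.
Normally consolidated clay, so the full stress increment lies on the virgin compression line:
S_c = C_c·H/(1+e₀)·log₁₀(σ'_f/σ'_0) = 0.24×4.5/(1+1.18)×log₁₀(241/141)
    = 0.49541 × 0.2328 = 0.1153 m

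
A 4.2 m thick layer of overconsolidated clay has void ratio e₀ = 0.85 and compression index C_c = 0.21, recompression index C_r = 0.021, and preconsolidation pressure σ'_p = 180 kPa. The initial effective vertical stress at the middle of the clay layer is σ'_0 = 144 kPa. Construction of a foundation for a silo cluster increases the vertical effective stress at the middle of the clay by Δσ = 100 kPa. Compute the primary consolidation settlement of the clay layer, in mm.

Final effective stress: σ'_f = 144 + 100 = 244 kPa.
σ'_f = 244 > σ'_p = 180 kPa, so the stress path crosses the preconsolidation pressure — recompression up to σ'_p, then virgin compression beyond:
S_c = H/(1+e₀)·[C_r·log₁₀(σ'_p/σ'_0) + C_c·log₁₀(σ'_f/σ'_p)]
    = 4.2/1.85 × [0.021×log₁₀(180/144) + 0.21×log₁₀(244/180)]
    = 2.2703 × [0.0020351 + 0.027745] = 0.06761 m

S_c ≈ 67.6 mm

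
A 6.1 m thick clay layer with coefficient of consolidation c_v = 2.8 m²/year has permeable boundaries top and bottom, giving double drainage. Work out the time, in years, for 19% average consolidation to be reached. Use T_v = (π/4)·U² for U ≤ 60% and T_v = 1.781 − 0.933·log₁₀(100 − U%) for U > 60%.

t ≈ 0.0942 years

Drainage path length: H_d = H/2 = 3.05 m (double drainage).
U ≤ 60%: T_v = (π/4)·U² = (π/4)×0.19² = 0.028353.
t = T_v·H_d²/c_v = 0.028353×3.05²/2.8 = 0.0942 years.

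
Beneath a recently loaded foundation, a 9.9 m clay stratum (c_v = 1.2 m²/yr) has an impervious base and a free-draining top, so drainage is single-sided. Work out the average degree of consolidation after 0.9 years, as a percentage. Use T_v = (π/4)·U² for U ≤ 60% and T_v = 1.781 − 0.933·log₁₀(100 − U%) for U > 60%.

Drainage path length: H_d = H = 9.9 m (single drainage).
T_v = c_v·t/H_d² = 1.2×0.9/9.9² = 0.011019.
T_v = 0.011019 corresponds to the U ≤ 60% branch:
U = √(4T_v/π) = 0.1184

U ≈ 11.8 %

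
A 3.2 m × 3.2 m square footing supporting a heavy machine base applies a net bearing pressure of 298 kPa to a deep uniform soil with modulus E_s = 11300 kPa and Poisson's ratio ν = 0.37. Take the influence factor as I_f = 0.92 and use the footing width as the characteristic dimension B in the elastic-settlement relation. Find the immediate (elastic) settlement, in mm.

S_e ≈ 67 mm

Immediate (elastic) settlement: S_e = q·B·(1−ν²)/E_s · I_f.
S_e = 298 × 3.2 × (1 − 0.37²) / 11300 × 0.92
    = 298 × 3.2 × 0.8631 / 11300 × 0.92
    = 0.06701 m = 67.01 mm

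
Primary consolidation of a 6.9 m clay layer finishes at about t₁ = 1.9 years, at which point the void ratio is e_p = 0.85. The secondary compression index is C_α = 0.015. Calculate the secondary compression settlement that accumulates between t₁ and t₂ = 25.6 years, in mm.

S_s ≈ 63.2 mm

Secondary compression: S_s = C_α·H/(1+e_p)·log₁₀(t₂/t₁)
S_s = 0.015×6.9/(1+0.85)×log₁₀(25.6/1.9)
    = 0.05595 × 1.129 = 0.06319 m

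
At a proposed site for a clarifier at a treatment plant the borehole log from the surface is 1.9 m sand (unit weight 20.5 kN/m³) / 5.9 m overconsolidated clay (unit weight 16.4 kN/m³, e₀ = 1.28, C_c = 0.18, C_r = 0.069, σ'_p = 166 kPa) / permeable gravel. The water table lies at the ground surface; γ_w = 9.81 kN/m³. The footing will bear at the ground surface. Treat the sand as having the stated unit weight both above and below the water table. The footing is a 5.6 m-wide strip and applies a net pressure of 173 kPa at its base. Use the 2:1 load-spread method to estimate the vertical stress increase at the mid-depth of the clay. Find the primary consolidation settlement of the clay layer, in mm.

Mid-depth of clay below the ground surface: z = 1.9 + 5.9/2 = 4.85 m.
Total vertical stress at mid-clay: σ_v = 20.5×1.9 + 16.4×2.95 = 87.33 kPa.
Pore pressure: u = 9.81×(4.85 − 0) = 47.578 kPa.
Initial effective stress: σ'_0 = σ_v − u = 87.33 − 47.578 = 39.752 kPa.
Stress increase at mid-clay by the 2:1 spreading method:
Δσ = qB/(B+z) = 173×5.6/(5.6+4.85) = 92.708 kPa
Final effective stress: σ'_f = 39.752 + 92.708 = 132.46 kPa.
σ'_f = 132.46 ≤ σ'_p = 166 kPa, so the clay remains overconsolidated and only the recompression index applies:
S_c = C_r·H/(1+e₀)·log₁₀(σ'_f/σ'_0) = 0.069×5.9/2.28×log₁₀(132.46/39.752)
    = 0.17855 × 0.52273 = 0.09333 m

S_c ≈ 93.3 mm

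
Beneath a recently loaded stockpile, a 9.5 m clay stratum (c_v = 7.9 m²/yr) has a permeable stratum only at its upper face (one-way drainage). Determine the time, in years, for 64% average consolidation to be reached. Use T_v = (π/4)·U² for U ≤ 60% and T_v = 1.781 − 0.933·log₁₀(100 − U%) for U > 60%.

Drainage path length: H_d = H = 9.5 m (single drainage).
U > 60%: T_v = 1.781 − 0.933·log₁₀(100 − 64) = 0.32897.
t = T_v·H_d²/c_v = 0.32897×9.5²/7.9 = 3.758 years.

t ≈ 3.76 years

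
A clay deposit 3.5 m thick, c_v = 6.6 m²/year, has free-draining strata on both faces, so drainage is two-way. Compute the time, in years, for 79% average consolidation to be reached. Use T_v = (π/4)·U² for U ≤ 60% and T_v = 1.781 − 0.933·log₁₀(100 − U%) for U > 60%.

t ≈ 0.254 years

Drainage path length: H_d = H/2 = 1.75 m (double drainage).
U > 60%: T_v = 1.781 − 0.933·log₁₀(100 − 79) = 0.54737.
t = T_v·H_d²/c_v = 0.54737×1.75²/6.6 = 0.254 years.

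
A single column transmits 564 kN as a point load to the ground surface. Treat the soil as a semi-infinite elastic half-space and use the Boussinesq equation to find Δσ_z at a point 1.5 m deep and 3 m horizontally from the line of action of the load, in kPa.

Δσ_z ≈ 2.14 kPa

Boussinesq vertical stress below a point load on an elastic half-space:
Δσ_z = 3P/(2πz²) · [1 + (r/z)²]^(−5/2)
r/z = 3/1.5 = 2; [1+(r/z)²]^(−5/2) = 0.017889.
Δσ_z = 3×564/(2π×1.5²) × 0.017889 = 119.68 × 0.017889 = 2.141 kPa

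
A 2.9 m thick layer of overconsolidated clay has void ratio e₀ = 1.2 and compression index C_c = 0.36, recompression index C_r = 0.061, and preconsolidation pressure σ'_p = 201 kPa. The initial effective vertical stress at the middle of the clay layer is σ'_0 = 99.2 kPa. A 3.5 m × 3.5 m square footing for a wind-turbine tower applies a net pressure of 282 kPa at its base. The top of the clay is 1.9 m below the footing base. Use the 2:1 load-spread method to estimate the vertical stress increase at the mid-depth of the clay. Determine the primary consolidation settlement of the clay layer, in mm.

S_c ≈ 19.4 mm

Mid-depth of clay below the footing base: z = 1.9 + 2.9/2 = 3.35 m.
Stress increase at mid-clay by the 2:1 spreading method:
Δσ = qBL/((B+z)(L+z)) = 282×3.5×3.5/((3.5+3.35)(3.5+3.35)) = 73.621 kPa
Final effective stress: σ'_f = 99.2 + 73.621 = 172.82 kPa.
σ'_f = 172.82 ≤ σ'_p = 201 kPa, so the clay remains overconsolidated and only the recompression index applies:
S_c = C_r·H/(1+e₀)·log₁₀(σ'_f/σ'_0) = 0.061×2.9/2.2×log₁₀(172.82/99.2)
    = 0.08041 × 0.24108 = 0.01939 m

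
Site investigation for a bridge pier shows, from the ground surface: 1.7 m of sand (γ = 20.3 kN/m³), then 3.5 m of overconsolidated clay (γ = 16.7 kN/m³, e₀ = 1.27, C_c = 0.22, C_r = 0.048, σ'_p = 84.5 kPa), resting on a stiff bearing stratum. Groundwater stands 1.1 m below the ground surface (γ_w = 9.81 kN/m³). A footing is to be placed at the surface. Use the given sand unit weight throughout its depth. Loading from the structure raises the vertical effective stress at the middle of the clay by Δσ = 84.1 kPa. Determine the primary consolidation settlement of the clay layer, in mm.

S_c ≈ 80.9 mm

Mid-depth of clay below the ground surface: z = 1.7 + 3.5/2 = 3.45 m.
Total vertical stress at mid-clay: σ_v = 20.3×1.7 + 16.7×1.75 = 63.735 kPa.
Pore pressure: u = 9.81×(3.45 − 1.1) = 23.054 kPa.
Initial effective stress: σ'_0 = σ_v − u = 63.735 − 23.054 = 40.681 kPa.
Final effective stress: σ'_f = 40.681 + 84.1 = 124.78 kPa.
σ'_f = 124.78 > σ'_p = 84.5 kPa, so the stress path crosses the preconsolidation pressure — recompression up to σ'_p, then virgin compression beyond:
S_c = H/(1+e₀)·[C_r·log₁₀(σ'_p/σ'_0) + C_c·log₁₀(σ'_f/σ'_p)]
    = 3.5/2.27 × [0.048×log₁₀(84.5/40.681) + 0.22×log₁₀(124.78/84.5)]
    = 1.5419 × [0.015238 + 0.037243] = 0.08092 m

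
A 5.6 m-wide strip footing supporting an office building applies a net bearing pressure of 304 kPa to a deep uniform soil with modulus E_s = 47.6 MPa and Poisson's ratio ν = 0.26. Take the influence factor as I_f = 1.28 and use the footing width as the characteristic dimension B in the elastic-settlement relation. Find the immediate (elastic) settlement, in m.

Immediate (elastic) settlement: S_e = q·B·(1−ν²)/E_s · I_f.
E_s = 47.6 MPa = 47600 kPa.
S_e = 304 × 5.6 × (1 − 0.26²) / 47600 × 1.28
    = 304 × 5.6 × 0.9324 / 47600 × 1.28
    = 0.04268 m

S_e ≈ 0.0427 m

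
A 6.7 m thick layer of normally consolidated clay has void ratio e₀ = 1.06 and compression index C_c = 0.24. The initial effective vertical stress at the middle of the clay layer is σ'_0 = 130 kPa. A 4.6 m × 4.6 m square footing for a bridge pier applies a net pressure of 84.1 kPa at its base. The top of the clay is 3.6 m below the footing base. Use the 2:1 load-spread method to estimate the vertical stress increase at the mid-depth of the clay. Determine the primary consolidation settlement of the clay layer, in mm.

Mid-depth of clay below the footing base: z = 3.6 + 6.7/2 = 6.95 m.
Stress increase at mid-clay by the 2:1 spreading method:
Δσ = qBL/((B+z)(L+z)) = 84.1×4.6×4.6/((4.6+6.95)(4.6+6.95)) = 13.34 kPa
Final effective stress: σ'_f = σ'_0 + Δσ = 130 + 13.34 = 143.34 kPa.
Normally consolidated clay, so the full stress increment lies on the virgin compression line:
S_c = C_c·H/(1+e₀)·log₁₀(σ'_f/σ'_0) = 0.24×6.7/(1+1.06)×log₁₀(143.34/130)
    = 0.78058 × 0.042424 = 0.03312 m

S_c ≈ 33.1 mm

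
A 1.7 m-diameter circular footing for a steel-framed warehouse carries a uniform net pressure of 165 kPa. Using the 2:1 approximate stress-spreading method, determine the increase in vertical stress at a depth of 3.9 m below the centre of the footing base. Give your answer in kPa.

By the 2:1 method the load spreads at 1 horizontal : 2 vertical, so at depth z the loaded area has grown by z in each plan dimension:
Δσ ≈ qD²/(D+z)² = 165×1.7²/(1.7+3.9)² = 15.206 kPa

Δσ_z ≈ 15.2 kPa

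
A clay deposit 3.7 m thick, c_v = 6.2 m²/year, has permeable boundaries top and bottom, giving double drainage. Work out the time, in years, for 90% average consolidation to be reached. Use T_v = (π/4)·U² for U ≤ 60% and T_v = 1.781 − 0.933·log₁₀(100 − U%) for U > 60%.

t ≈ 0.468 years

Drainage path length: H_d = H/2 = 1.85 m (double drainage).
U > 60%: T_v = 1.781 − 0.933·log₁₀(100 − 90) = 0.848.
t = T_v·H_d²/c_v = 0.848×1.85²/6.2 = 0.4681 years.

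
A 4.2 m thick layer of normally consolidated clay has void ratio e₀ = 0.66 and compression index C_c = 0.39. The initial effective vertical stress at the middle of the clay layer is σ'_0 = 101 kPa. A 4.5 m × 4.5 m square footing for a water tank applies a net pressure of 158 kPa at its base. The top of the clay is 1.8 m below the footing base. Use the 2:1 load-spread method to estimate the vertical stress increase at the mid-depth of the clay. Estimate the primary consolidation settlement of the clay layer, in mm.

S_c ≈ 159 mm

Mid-depth of clay below the footing base: z = 1.8 + 4.2/2 = 3.9 m.
Stress increase at mid-clay by the 2:1 spreading method:
Δσ = qBL/((B+z)(L+z)) = 158×4.5×4.5/((4.5+3.9)(4.5+3.9)) = 45.344 kPa
Final effective stress: σ'_f = σ'_0 + Δσ = 101 + 45.344 = 146.34 kPa.
Normally consolidated clay, so the full stress increment lies on the virgin compression line:
S_c = C_c·H/(1+e₀)·log₁₀(σ'_f/σ'_0) = 0.39×4.2/(1+0.66)×log₁₀(146.34/101)
    = 0.98675 × 0.16104 = 0.1589 m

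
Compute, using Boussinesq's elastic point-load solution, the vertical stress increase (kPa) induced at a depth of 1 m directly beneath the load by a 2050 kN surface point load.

Δσ_z ≈ 979 kPa

Boussinesq vertical stress below a point load on an elastic half-space:
Δσ_z = 3P/(2πz²) · [1 + (r/z)²]^(−5/2)
r/z = 0/1 = 0; [1+(r/z)²]^(−5/2) = 1.
Δσ_z = 3×2050/(2π×1²) × 1 = 978.8 × 1 = 978.8 kPa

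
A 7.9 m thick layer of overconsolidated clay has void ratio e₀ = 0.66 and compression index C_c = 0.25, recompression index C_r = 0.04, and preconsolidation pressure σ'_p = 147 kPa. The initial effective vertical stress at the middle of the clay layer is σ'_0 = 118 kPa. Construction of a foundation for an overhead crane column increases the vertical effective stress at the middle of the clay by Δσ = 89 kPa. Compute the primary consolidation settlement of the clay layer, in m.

Final effective stress: σ'_f = 118 + 89 = 207 kPa.
σ'_f = 207 > σ'_p = 147 kPa, so the stress path crosses the preconsolidation pressure — recompression up to σ'_p, then virgin compression beyond:
S_c = H/(1+e₀)·[C_r·log₁₀(σ'_p/σ'_0) + C_c·log₁₀(σ'_f/σ'_p)]
    = 7.9/1.66 × [0.04×log₁₀(147/118) + 0.25×log₁₀(207/147)]
    = 4.759 × [0.0038174 + 0.037163] = 0.195 m

S_c ≈ 0.195 m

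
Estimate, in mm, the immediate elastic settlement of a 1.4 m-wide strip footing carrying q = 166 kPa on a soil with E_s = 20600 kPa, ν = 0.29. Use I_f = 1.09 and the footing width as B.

Immediate (elastic) settlement: S_e = q·B·(1−ν²)/E_s · I_f.
S_e = 166 × 1.4 × (1 − 0.29²) / 20600 × 1.09
    = 166 × 1.4 × 0.9159 / 20600 × 1.09
    = 0.01126 m = 11.26 mm

S_e ≈ 11.3 mm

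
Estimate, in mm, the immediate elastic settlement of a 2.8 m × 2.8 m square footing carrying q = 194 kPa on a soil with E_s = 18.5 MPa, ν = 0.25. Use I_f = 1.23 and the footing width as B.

S_e ≈ 33.9 mm

Immediate (elastic) settlement: S_e = q·B·(1−ν²)/E_s · I_f.
E_s = 18.5 MPa = 18500 kPa.
S_e = 194 × 2.8 × (1 − 0.25²) / 18500 × 1.23
    = 194 × 2.8 × 0.9375 / 18500 × 1.23
    = 0.03386 m = 33.86 mm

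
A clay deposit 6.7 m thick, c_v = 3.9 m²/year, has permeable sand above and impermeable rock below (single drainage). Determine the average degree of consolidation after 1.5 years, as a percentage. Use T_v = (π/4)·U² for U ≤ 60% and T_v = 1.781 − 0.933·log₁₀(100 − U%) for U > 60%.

U ≈ 40.7 %

Drainage path length: H_d = H = 6.7 m (single drainage).
T_v = c_v·t/H_d² = 3.9×1.5/6.7² = 0.13032.
T_v = 0.13032 corresponds to the U ≤ 60% branch:
U = √(4T_v/π) = 0.4073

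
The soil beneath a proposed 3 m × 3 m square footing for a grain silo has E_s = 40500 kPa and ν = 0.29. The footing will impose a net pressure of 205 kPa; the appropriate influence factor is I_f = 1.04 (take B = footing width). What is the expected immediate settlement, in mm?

Immediate (elastic) settlement: S_e = q·B·(1−ν²)/E_s · I_f.
S_e = 205 × 3 × (1 − 0.29²) / 40500 × 1.04
    = 205 × 3 × 0.9159 / 40500 × 1.04
    = 0.01446 m = 14.46 mm

S_e ≈ 14.5 mm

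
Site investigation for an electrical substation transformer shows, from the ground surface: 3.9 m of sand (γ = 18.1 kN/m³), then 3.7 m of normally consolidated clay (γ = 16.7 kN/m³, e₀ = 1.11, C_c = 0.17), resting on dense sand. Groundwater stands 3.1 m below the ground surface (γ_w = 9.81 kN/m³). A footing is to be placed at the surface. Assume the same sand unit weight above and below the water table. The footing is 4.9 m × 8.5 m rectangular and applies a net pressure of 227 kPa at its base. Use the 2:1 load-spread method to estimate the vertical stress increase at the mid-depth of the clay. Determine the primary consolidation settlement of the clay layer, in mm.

S_c ≈ 77.9 mm

Mid-depth of clay below the ground surface: z = 3.9 + 3.7/2 = 5.75 m.
Total vertical stress at mid-clay: σ_v = 18.1×3.9 + 16.7×1.85 = 101.48 kPa.
Pore pressure: u = 9.81×(5.75 − 3.1) = 25.997 kPa.
Initial effective stress: σ'_0 = σ_v − u = 101.48 − 25.997 = 75.483 kPa.
Stress increase at mid-clay by the 2:1 spreading method:
Δσ = qBL/((B+z)(L+z)) = 227×4.9×8.5/((4.9+5.75)(8.5+5.75)) = 62.298 kPa
Final effective stress: σ'_f = σ'_0 + Δσ = 75.483 + 62.298 = 137.78 kPa.
Normally consolidated clay, so the full stress increment lies on the virgin compression line:
S_c = C_c·H/(1+e₀)·log₁₀(σ'_f/σ'_0) = 0.17×3.7/(1+1.11)×log₁₀(137.78/75.483)
    = 0.2981 × 0.26134 = 0.07791 m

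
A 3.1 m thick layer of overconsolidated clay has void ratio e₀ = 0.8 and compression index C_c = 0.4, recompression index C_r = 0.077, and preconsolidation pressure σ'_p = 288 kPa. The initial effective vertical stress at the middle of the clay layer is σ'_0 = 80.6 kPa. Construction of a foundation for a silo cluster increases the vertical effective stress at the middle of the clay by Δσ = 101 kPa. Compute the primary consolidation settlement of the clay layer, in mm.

Final effective stress: σ'_f = 80.6 + 101 = 181.6 kPa.
σ'_f = 181.6 ≤ σ'_p = 288 kPa, so the clay remains overconsolidated and only the recompression index applies:
S_c = C_r·H/(1+e₀)·log₁₀(σ'_f/σ'_0) = 0.077×3.1/1.8×log₁₀(181.6/80.6)
    = 0.13261 × 0.35278 = 0.04678 m

S_c ≈ 46.8 mm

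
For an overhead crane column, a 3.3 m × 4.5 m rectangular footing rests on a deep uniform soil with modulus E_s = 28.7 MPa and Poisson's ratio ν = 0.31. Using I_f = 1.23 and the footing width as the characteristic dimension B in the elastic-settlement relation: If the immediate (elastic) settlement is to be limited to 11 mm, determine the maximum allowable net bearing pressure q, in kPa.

q ≈ 86 kPa

E_s = 28.7 MPa = 28700 kPa.
S_e = q·B·(1−ν²)/E_s · I_f  ⇒  q = S_e·E_s / (B·(1−ν²)·I_f).
q = 0.011 × 28700 / (3.3 × 0.9039 × 1.23) = 86.05 kPa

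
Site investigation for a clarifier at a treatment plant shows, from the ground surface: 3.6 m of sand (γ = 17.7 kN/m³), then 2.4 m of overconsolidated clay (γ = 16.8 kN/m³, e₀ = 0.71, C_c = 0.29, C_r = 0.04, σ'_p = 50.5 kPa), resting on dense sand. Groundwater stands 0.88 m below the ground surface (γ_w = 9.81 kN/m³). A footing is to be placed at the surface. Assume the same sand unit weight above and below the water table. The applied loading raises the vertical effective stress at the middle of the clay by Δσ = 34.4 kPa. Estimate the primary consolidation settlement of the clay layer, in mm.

Mid-depth of clay below the ground surface: z = 3.6 + 2.4/2 = 4.8 m.
Total vertical stress at mid-clay: σ_v = 17.7×3.6 + 16.8×1.2 = 83.88 kPa.
Pore pressure: u = 9.81×(4.8 − 0.88) = 38.455 kPa.
Initial effective stress: σ'_0 = σ_v − u = 83.88 − 38.455 = 45.425 kPa.
Final effective stress: σ'_f = 45.425 + 34.4 = 79.825 kPa.
σ'_f = 79.825 > σ'_p = 50.5 kPa, so the stress path crosses the preconsolidation pressure — recompression up to σ'_p, then virgin compression beyond:
S_c = H/(1+e₀)·[C_r·log₁₀(σ'_p/σ'_0) + C_c·log₁₀(σ'_f/σ'_p)]
    = 2.4/1.71 × [0.04×log₁₀(50.5/45.425) + 0.29×log₁₀(79.825/50.5)]
    = 1.4035 × [0.0018399 + 0.057666] = 0.08352 m

S_c ≈ 83.5 mm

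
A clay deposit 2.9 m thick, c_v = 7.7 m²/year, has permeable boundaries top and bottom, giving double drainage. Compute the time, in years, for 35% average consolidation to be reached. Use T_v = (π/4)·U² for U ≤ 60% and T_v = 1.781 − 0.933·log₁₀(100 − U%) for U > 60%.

Drainage path length: H_d = H/2 = 1.45 m (double drainage).
U ≤ 60%: T_v = (π/4)·U² = (π/4)×0.35² = 0.096211.
t = T_v·H_d²/c_v = 0.096211×1.45²/7.7 = 0.02627 years.

t ≈ 0.0263 years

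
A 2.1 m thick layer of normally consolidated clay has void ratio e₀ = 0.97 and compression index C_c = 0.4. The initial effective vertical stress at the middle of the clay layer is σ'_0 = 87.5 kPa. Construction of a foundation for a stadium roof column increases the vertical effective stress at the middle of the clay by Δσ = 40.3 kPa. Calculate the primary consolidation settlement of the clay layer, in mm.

Final effective stress: σ'_f = σ'_0 + Δσ = 87.5 + 40.3 = 127.8 kPa.
Normally consolidated clay, so the full stress increment lies on the virgin compression line:
S_c = C_c·H/(1+e₀)·log₁₀(σ'_f/σ'_0) = 0.4×2.1/(1+0.97)×log₁₀(127.8/87.5)
    = 0.4264 × 0.16452 = 0.07015 m

S_c ≈ 70.2 mm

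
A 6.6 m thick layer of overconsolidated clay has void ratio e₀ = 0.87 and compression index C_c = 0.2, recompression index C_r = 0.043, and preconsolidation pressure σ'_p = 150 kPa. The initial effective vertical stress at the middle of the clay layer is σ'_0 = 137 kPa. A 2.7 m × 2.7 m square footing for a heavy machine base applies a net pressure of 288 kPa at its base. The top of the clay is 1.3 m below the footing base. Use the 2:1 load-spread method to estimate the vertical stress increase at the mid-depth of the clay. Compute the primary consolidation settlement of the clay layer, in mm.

S_c ≈ 55.7 mm

Mid-depth of clay below the footing base: z = 1.3 + 6.6/2 = 4.6 m.
Stress increase at mid-clay by the 2:1 spreading method:
Δσ = qBL/((B+z)(L+z)) = 288×2.7×2.7/((2.7+4.6)(2.7+4.6)) = 39.398 kPa
Final effective stress: σ'_f = 137 + 39.398 = 176.4 kPa.
σ'_f = 176.4 > σ'_p = 150 kPa, so the stress path crosses the preconsolidation pressure — recompression up to σ'_p, then virgin compression beyond:
S_c = H/(1+e₀)·[C_r·log₁₀(σ'_p/σ'_0) + C_c·log₁₀(σ'_f/σ'_p)]
    = 6.6/1.87 × [0.043×log₁₀(150/137) + 0.2×log₁₀(176.4/150)]
    = 3.5294 × [0.0016929 + 0.014081] = 0.05567 m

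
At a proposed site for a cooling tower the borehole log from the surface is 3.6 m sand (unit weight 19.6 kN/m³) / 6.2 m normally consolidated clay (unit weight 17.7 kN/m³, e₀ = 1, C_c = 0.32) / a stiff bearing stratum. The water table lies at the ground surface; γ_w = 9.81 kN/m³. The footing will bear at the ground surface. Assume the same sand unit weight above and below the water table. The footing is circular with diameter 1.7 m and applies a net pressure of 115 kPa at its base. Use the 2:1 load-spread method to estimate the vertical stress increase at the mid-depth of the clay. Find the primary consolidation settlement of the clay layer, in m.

S_c ≈ 0.0327 m

Mid-depth of clay below the ground surface: z = 3.6 + 6.2/2 = 6.7 m.
Total vertical stress at mid-clay: σ_v = 19.6×3.6 + 17.7×3.1 = 125.43 kPa.
Pore pressure: u = 9.81×(6.7 − 0) = 65.727 kPa.
Initial effective stress: σ'_0 = σ_v − u = 125.43 − 65.727 = 59.703 kPa.
Stress increase at mid-clay by the 2:1 spreading method:
Δσ ≈ qD²/(D+z)² = 115×1.7²/(1.7+6.7)² = 4.7102 kPa
Final effective stress: σ'_f = σ'_0 + Δσ = 59.703 + 4.7102 = 64.413 kPa.
Normally consolidated clay, so the full stress increment lies on the virgin compression line:
S_c = C_c·H/(1+e₀)·log₁₀(σ'_f/σ'_0) = 0.32×6.2/(1+1)×log₁₀(64.413/59.703)
    = 0.992 × 0.032977 = 0.03271 m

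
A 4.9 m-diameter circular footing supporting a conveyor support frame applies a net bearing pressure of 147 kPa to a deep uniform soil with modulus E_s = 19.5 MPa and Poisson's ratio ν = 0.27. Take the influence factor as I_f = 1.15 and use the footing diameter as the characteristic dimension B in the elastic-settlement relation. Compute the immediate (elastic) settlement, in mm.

Immediate (elastic) settlement: S_e = q·B·(1−ν²)/E_s · I_f.
E_s = 19.5 MPa = 19500 kPa.
S_e = 147 × 4.9 × (1 − 0.27²) / 19500 × 1.15
    = 147 × 4.9 × 0.9271 / 19500 × 1.15
    = 0.03938 m = 39.38 mm

S_e ≈ 39.4 mm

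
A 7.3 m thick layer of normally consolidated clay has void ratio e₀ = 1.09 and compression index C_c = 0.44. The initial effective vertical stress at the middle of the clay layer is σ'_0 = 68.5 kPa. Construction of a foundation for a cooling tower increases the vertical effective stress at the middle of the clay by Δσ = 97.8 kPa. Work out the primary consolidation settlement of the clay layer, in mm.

Final effective stress: σ'_f = σ'_0 + Δσ = 68.5 + 97.8 = 166.3 kPa.
Normally consolidated clay, so the full stress increment lies on the virgin compression line:
S_c = C_c·H/(1+e₀)·log₁₀(σ'_f/σ'_0) = 0.44×7.3/(1+1.09)×log₁₀(166.3/68.5)
    = 1.5368 × 0.3852 = 0.592 m

S_c ≈ 592 mm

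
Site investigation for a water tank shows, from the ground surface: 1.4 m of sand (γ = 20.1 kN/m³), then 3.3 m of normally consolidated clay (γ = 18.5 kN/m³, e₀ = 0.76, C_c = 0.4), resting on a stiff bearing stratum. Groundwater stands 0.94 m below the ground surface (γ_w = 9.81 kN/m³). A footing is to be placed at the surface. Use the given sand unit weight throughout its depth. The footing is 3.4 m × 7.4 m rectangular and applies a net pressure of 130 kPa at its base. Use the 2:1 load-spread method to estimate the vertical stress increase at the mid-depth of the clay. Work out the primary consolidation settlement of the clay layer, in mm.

S_c ≈ 268 mm

Mid-depth of clay below the ground surface: z = 1.4 + 3.3/2 = 3.05 m.
Total vertical stress at mid-clay: σ_v = 20.1×1.4 + 18.5×1.65 = 58.665 kPa.
Pore pressure: u = 9.81×(3.05 − 0.94) = 20.699 kPa.
Initial effective stress: σ'_0 = σ_v − u = 58.665 − 20.699 = 37.966 kPa.
Stress increase at mid-clay by the 2:1 spreading method:
Δσ = qBL/((B+z)(L+z)) = 130×3.4×7.4/((3.4+3.05)(7.4+3.05)) = 48.526 kPa
Final effective stress: σ'_f = σ'_0 + Δσ = 37.966 + 48.526 = 86.492 kPa.
Normally consolidated clay, so the full stress increment lies on the virgin compression line:
S_c = C_c·H/(1+e₀)·log₁₀(σ'_f/σ'_0) = 0.4×3.3/(1+0.76)×log₁₀(86.492/37.966)
    = 0.75 × 0.35758 = 0.2682 m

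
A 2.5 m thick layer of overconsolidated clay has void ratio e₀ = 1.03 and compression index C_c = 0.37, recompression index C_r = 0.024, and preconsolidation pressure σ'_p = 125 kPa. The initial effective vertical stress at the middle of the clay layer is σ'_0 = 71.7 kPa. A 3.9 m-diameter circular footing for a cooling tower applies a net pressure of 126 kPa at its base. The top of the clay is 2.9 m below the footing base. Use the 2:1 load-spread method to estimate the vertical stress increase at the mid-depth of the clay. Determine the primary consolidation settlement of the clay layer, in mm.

Mid-depth of clay below the footing base: z = 2.9 + 2.5/2 = 4.15 m.
Stress increase at mid-clay by the 2:1 spreading method:
Δσ ≈ qD²/(D+z)² = 126×3.9²/(3.9+4.15)² = 29.574 kPa
Final effective stress: σ'_f = 71.7 + 29.574 = 101.27 kPa.
σ'_f = 101.27 ≤ σ'_p = 125 kPa, so the clay remains overconsolidated and only the recompression index applies:
S_c = C_r·H/(1+e₀)·log₁₀(σ'_f/σ'_0) = 0.024×2.5/2.03×log₁₀(101.27/71.7)
    = 0.029556 × 0.14996 = 0.004432 m

S_c ≈ 4.43 mm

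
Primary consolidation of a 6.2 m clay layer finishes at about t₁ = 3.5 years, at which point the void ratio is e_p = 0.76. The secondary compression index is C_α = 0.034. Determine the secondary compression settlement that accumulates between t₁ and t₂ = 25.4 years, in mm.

S_s ≈ 103 mm

Secondary compression: S_s = C_α·H/(1+e_p)·log₁₀(t₂/t₁)
S_s = 0.034×6.2/(1+0.76)×log₁₀(25.4/3.5)
    = 0.1198 × 0.8608 = 0.1031 m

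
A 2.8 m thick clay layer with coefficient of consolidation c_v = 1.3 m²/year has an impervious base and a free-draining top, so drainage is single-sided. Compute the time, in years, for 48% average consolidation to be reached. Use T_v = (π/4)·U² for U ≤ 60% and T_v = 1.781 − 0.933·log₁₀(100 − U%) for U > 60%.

t ≈ 1.09 years

Drainage path length: H_d = H = 2.8 m (single drainage).
U ≤ 60%: T_v = (π/4)·U² = (π/4)×0.48² = 0.18096.
t = T_v·H_d²/c_v = 0.18096×2.8²/1.3 = 1.091 years.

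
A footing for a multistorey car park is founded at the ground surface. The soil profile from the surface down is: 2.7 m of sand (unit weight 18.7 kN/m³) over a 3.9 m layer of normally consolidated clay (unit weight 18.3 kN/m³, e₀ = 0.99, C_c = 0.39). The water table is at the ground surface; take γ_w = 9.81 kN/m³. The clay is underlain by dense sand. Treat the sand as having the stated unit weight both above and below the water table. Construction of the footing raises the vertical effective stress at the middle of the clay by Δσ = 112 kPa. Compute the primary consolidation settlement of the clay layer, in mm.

S_c ≈ 440 mm

Mid-depth of clay below the ground surface: z = 2.7 + 3.9/2 = 4.65 m.
Total vertical stress at mid-clay: σ_v = 18.7×2.7 + 18.3×1.95 = 86.175 kPa.
Pore pressure: u = 9.81×(4.65 − 0) = 45.617 kPa.
Initial effective stress: σ'_0 = σ_v − u = 86.175 − 45.617 = 40.558 kPa.
Final effective stress: σ'_f = σ'_0 + Δσ = 40.558 + 112 = 152.56 kPa.
Normally consolidated clay, so the full stress increment lies on the virgin compression line:
S_c = C_c·H/(1+e₀)·log₁₀(σ'_f/σ'_0) = 0.39×3.9/(1+0.99)×log₁₀(152.56/40.558)
    = 0.76432 × 0.57536 = 0.4398 m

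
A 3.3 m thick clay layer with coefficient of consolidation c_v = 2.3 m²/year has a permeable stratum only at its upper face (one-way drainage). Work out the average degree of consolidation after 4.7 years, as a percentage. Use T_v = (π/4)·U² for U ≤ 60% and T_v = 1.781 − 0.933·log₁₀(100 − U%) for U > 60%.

Drainage path length: H_d = H = 3.3 m (single drainage).
T_v = c_v·t/H_d² = 2.3×4.7/3.3² = 0.99265.
T_v = 0.99265 corresponds to the U > 60% branch:
U = 1 − 10^((1.781 − T_v)/0.933)/100 = 0.93

U ≈ 93 %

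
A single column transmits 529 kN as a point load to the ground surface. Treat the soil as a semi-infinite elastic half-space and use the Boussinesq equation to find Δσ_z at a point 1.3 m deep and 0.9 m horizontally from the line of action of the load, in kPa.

Δσ_z ≈ 56.2 kPa

Boussinesq vertical stress below a point load on an elastic half-space:
Δσ_z = 3P/(2πz²) · [1 + (r/z)²]^(−5/2)
r/z = 0.9/1.3 = 0.69231; [1+(r/z)²]^(−5/2) = 0.37572.
Δσ_z = 3×529/(2π×1.3²) × 0.37572 = 149.45 × 0.37572 = 56.15 kPa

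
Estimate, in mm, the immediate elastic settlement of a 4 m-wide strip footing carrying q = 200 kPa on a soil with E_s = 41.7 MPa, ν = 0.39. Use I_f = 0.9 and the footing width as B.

S_e ≈ 14.6 mm

Immediate (elastic) settlement: S_e = q·B·(1−ν²)/E_s · I_f.
E_s = 41.7 MPa = 41700 kPa.
S_e = 200 × 4 × (1 − 0.39²) / 41700 × 0.9
    = 200 × 4 × 0.8479 / 41700 × 0.9
    = 0.01464 m = 14.64 mm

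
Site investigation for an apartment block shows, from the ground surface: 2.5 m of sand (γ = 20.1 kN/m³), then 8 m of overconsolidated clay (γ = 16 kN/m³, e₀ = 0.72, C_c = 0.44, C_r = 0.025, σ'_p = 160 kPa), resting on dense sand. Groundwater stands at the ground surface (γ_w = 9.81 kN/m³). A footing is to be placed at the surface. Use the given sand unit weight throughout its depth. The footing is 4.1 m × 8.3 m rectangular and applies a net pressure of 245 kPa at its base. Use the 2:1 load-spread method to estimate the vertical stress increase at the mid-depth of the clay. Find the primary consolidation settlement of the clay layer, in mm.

S_c ≈ 36.3 mm

Mid-depth of clay below the ground surface: z = 2.5 + 8/2 = 6.5 m.
Total vertical stress at mid-clay: σ_v = 20.1×2.5 + 16×4 = 114.25 kPa.
Pore pressure: u = 9.81×(6.5 − 0) = 63.765 kPa.
Initial effective stress: σ'_0 = σ_v − u = 114.25 − 63.765 = 50.485 kPa.
Stress increase at mid-clay by the 2:1 spreading method:
Δσ = qBL/((B+z)(L+z)) = 245×4.1×8.3/((4.1+6.5)(8.3+6.5)) = 53.145 kPa
Final effective stress: σ'_f = 50.485 + 53.145 = 103.63 kPa.
σ'_f = 103.63 ≤ σ'_p = 160 kPa, so the clay remains overconsolidated and only the recompression index applies:
S_c = C_r·H/(1+e₀)·log₁₀(σ'_f/σ'_0) = 0.025×8/1.72×log₁₀(103.63/50.485)
    = 0.11628 × 0.31232 = 0.03632 m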